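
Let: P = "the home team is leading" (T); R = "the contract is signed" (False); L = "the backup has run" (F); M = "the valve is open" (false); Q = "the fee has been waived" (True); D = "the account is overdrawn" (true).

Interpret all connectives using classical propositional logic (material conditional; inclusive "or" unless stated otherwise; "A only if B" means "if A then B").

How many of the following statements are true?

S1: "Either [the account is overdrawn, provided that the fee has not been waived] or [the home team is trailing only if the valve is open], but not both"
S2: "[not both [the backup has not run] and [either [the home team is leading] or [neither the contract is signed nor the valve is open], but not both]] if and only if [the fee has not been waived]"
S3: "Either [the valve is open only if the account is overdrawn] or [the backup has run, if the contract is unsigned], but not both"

1

S1: This is (not Q -> D) xor (not P -> M).

not Q = not True = False
not Q -> D = False -> True = True
not P = not True = False
not P -> M = False -> False = True
(not Q -> D) xor (not P -> M) = True xor True = False
Thus S1 is false.

S2: Parsed as (not L nand (P xor (R nor M))) iff not Q

not L = not False = True
R nor M = False nor False = True
P xor (R nor M) = True xor True = False
not L nand (P xor (R nor M)) = True nand False = True
not Q = not True = False
(not L nand (P xor (R nor M))) iff not Q = True iff False = False
Hence S2 is false.

S3: Parsed as (M -> D) xor (not R -> L)

M -> D = False -> True = True
not R = not False = True
not R -> L = True -> False = False
(M -> D) xor (not R -> L) = True xor False = True
So S3 is true.

True statements: 1.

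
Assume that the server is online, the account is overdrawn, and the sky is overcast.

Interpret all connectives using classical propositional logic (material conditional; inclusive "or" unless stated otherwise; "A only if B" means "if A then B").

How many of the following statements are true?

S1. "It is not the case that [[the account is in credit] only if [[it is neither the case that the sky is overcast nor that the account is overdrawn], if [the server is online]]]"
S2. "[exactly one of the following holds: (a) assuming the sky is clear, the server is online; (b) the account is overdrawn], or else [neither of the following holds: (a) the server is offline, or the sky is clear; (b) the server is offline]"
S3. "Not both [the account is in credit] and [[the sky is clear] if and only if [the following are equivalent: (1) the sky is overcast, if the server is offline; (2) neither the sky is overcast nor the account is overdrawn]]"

2

Let U = "the account is overdrawn" (T), D = "the server is online" (T), W = "the sky is overcast" (T).

S1: In symbols: ~(~U -> (D -> (W nor U)))

~U = ~T = F
W nor U = T nor T = F
D -> (W nor U) = T -> F = F
~U -> (D -> (W nor U)) = F -> F = T
~(~U -> (D -> (W nor U))) = ~T = F
So S1 is false.

S2: This is ((~W -> D) xor U) | ((~D | ~W) nor ~D).

~W = ~T = F
~W -> D = F -> T = T
(~W -> D) xor U = T xor T = F
~D = ~T = F
~W = ~T = F
~D | ~W = F | F = F
~D = ~T = F
(~D | ~W) nor ~D = F nor F = T
((~W -> D) xor U) | ((~D | ~W) nor ~D) = F | T = T
So S2 is true.

S3: Formalization: ~U nand (~W <-> ((~D -> W) <-> (W nor U)))

~U = ~T = F
~W = ~T = F
~D = ~T = F
~D -> W = F -> T = T
W nor U = T nor T = F
(~D -> W) <-> (W nor U) = T <-> F = F
~W <-> ((~D -> W) <-> (W nor U)) = F <-> F = T
~U nand (~W <-> ((~D -> W) <-> (W nor U))) = F nand T = T
Hence S3 is true.

2 of the 3 statements are true (S2, S3).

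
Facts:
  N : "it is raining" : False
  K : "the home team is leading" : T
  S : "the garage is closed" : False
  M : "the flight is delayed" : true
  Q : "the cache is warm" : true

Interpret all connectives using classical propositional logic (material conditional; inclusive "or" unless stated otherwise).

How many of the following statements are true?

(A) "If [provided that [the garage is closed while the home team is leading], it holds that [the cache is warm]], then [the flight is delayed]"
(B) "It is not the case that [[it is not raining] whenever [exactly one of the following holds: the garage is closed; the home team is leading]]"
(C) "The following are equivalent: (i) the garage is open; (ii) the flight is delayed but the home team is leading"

(A): This is ((S & K) -> Q) -> M.

S & K = F & T = F
(S & K) -> Q = F -> T = T
((S & K) -> Q) -> M = T -> T = T
Thus (A) is true.

(B): This is ~((S xor K) -> ~N).

S xor K = F xor T = T
~N = ~F = T
(S xor K) -> ~N = T -> T = T
~((S xor K) -> ~N) = ~T = F
Hence (B) is false.

(C): Formalization: ~S <-> (M & K)

~S = ~F = T
M & K = T & T = T
~S <-> (M & K) = T <-> T = T
Hence (C) is true.

True statements: 2 ((A), (C)).

2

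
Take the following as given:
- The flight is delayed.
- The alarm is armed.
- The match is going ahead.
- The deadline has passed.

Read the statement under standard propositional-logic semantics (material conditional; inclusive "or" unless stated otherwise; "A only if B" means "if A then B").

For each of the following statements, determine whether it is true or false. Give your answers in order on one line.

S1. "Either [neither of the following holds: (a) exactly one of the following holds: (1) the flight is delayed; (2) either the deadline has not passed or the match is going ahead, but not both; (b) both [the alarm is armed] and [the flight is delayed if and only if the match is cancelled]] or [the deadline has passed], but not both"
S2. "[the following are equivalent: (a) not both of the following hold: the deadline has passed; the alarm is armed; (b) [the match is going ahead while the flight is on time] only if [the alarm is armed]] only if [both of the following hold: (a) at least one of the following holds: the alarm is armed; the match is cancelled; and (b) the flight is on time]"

Let P = "the flight is delayed" (T), S = "the deadline has passed" (T), R = "the match is cancelled" (F), Q = "the alarm is armed" (T).

S1: Formalization: ((P ⊕ (¬S ⊕ ¬R)) ↓ (Q ∧ (P ↔ R))) ⊕ S

¬S = ¬T = F
¬R = ¬F = T
¬S ⊕ ¬R = F ⊕ T = T
P ⊕ (¬S ⊕ ¬R) = T ⊕ T = F
P ↔ R = T ↔ F = F
Q ∧ (P ↔ R) = T ∧ F = F
(P ⊕ (¬S ⊕ ¬R)) ↓ (Q ∧ (P ↔ R)) = F ↓ F = T
((P ⊕ (¬S ⊕ ¬R)) ↓ (Q ∧ (P ↔ R))) ⊕ S = T ⊕ T = F
Hence S1 is false.

S2: This is ((S ↑ Q) ↔ ((¬R ∧ ¬P) → Q)) → ((Q ∨ R) ∧ ¬P).

S ↑ Q = T ↑ T = F
¬R = ¬F = T
¬P = ¬T = F
¬R ∧ ¬P = T ∧ F = F
(¬R ∧ ¬P) → Q = F → T = T
(S ↑ Q) ↔ ((¬R ∧ ¬P) → Q) = F ↔ T = F
Q ∨ R = T ∨ F = T
¬P = ¬T = F
(Q ∨ R) ∧ ¬P = T ∧ F = F
((S ↑ Q) ↔ ((¬R ∧ ¬P) → Q)) → ((Q ∨ R) ∧ ¬P) = F → F = T
So S2 is true.

S1 false, S2 true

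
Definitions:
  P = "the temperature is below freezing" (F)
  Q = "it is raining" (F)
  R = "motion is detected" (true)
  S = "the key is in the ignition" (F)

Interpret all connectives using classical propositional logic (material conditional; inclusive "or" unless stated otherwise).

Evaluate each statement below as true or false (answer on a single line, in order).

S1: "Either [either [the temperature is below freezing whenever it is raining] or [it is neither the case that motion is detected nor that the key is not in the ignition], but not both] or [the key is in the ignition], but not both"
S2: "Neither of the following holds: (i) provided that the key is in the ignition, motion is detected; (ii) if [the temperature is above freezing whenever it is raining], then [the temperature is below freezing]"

S1 true / S2 false

S1: In symbols: ((Q → P) ⊕ (R ↓ ¬S)) ⊕ S

Q → P = F → F = T
¬S = ¬F = T
R ↓ ¬S = T ↓ T = F
(Q → P) ⊕ (R ↓ ¬S) = T ⊕ F = T
((Q → P) ⊕ (R ↓ ¬S)) ⊕ S = T ⊕ F = T
Hence S1 is true.

S2: Formalization: (S → R) ↓ ((Q → ¬P) → P)

S → R = F → T = T
¬P = ¬F = T
Q → ¬P = F → T = T
(Q → ¬P) → P = T → F = F
(S → R) ↓ ((Q → ¬P) → P) = T ↓ F = F
So S2 is false.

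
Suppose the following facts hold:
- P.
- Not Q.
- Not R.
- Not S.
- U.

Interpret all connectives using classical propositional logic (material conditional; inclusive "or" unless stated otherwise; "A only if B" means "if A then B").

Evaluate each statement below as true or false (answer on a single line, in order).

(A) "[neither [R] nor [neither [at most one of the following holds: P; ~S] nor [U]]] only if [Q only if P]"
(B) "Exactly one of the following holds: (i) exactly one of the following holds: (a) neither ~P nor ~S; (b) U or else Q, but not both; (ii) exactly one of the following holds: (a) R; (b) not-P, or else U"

(A) T, (B) F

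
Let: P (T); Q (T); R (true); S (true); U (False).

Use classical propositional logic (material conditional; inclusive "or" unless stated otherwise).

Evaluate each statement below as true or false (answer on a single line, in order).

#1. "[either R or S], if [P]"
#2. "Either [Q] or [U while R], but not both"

#1 T / #2 T

#1: Formalization: P -> (R or S)

R or S = True or True = True
P -> (R or S) = True -> True = True
Hence #1 is true.

#2: Formalization: Q xor (U and R)

U and R = False and True = False
Q xor (U and R) = True xor False = True
So #2 is true.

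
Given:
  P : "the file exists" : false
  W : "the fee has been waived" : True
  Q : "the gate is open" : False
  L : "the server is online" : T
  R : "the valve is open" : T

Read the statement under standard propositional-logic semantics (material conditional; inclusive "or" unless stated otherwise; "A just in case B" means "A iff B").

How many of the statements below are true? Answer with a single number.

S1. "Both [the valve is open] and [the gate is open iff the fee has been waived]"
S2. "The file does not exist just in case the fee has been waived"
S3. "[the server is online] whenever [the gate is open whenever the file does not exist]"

S1: In symbols: R and (Q iff W)

Q iff W = False iff True = False
R and (Q iff W) = True and False = False
Thus S1 is false.

S2: Parsed as not P iff W

not P = not False = True
not P iff W = True iff True = True
Thus S2 is true.

S3: In symbols: (not P -> Q) -> L

not P = not False = True
not P -> Q = True -> False = False
(not P -> Q) -> L = False -> True = True
Hence S3 is true.

Count: 2.

2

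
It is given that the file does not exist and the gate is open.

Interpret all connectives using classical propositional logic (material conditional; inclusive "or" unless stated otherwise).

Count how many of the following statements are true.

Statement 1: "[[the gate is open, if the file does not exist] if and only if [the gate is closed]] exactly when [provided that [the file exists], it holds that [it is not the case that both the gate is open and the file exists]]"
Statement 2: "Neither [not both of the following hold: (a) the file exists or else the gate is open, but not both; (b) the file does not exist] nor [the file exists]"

1

Let M = "the file exists" (F), H = "the gate is open" (T).

Statement 1: In symbols: ((~M -> H) <-> ~H) <-> (M -> (H nand M))

~M = ~F = T
~M -> H = T -> T = T
~H = ~T = F
(~M -> H) <-> ~H = T <-> F = F
H nand M = T nand F = T
M -> (H nand M) = F -> T = T
((~M -> H) <-> ~H) <-> (M -> (H nand M)) = F <-> T = F
Hence Statement 1 is false.

Statement 2: Formalization: ((M xor H) nand ~M) nor M

M xor H = F xor T = T
~M = ~F = T
(M xor H) nand ~M = T nand T = F
((M xor H) nand ~M) nor M = F nor F = T
Thus Statement 2 is true.

1 of the 2 statements is true.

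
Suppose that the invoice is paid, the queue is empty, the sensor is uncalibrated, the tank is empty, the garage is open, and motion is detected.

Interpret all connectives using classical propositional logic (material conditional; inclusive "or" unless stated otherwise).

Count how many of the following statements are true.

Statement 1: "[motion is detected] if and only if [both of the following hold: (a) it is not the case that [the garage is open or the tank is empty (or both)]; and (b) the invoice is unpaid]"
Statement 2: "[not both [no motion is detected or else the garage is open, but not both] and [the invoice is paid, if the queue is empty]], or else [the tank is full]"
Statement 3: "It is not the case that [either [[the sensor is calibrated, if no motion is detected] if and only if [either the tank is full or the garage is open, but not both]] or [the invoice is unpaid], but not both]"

Let V = "motion is detected" (T), U = "the garage is closed" (F), S = "the tank is full" (F), P = "the invoice is paid" (T), Q = "the queue is empty" (T), R = "the sensor is calibrated" (F).

Statement 1: Parsed as V ↔ (¬(¬U ∨ ¬S) ∧ ¬P)

¬U = ¬F = T
¬S = ¬F = T
¬U ∨ ¬S = T ∨ T = T
¬(¬U ∨ ¬S) = ¬T = F
¬P = ¬T = F
¬(¬U ∨ ¬S) ∧ ¬P = F ∧ F = F
V ↔ (¬(¬U ∨ ¬S) ∧ ¬P) = T ↔ F = F
So Statement 1 is false.

Statement 2: In symbols: ((¬V ⊕ ¬U) ↑ (Q → P)) ∨ S

¬V = ¬T = F
¬U = ¬F = T
¬V ⊕ ¬U = F ⊕ T = T
Q → P = T → T = T
(¬V ⊕ ¬U) ↑ (Q → P) = T ↑ T = F
((¬V ⊕ ¬U) ↑ (Q → P)) ∨ S = F ∨ F = F
Hence Statement 2 is false.

Statement 3: In symbols: ¬(((¬V → R) ↔ (S ⊕ ¬U)) ⊕ ¬P)

¬V = ¬T = F
¬V → R = F → F = T
¬U = ¬F = T
S ⊕ ¬U = F ⊕ T = T
(¬V → R) ↔ (S ⊕ ¬U) = T ↔ T = T
¬P = ¬T = F
((¬V → R) ↔ (S ⊕ ¬U)) ⊕ ¬P = T ⊕ F = T
¬(((¬V → R) ↔ (S ⊕ ¬U)) ⊕ ¬P) = ¬T = F
Hence Statement 3 is false.

Count: 0.

0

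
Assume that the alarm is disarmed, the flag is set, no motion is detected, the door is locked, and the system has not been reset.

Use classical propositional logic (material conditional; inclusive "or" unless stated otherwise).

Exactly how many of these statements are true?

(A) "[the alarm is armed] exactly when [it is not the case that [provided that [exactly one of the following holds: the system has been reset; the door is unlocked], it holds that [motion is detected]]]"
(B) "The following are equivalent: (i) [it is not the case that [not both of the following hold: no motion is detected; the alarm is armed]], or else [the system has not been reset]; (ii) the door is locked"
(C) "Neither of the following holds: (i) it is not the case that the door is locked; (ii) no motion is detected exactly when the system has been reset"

3

Let L = "the alarm is armed" (False), K = "the system has been reset" (False), M = "the door is locked" (True), R = "motion is detected" (False).

(A): Parsed as L iff not ((K xor not M) -> R)

not M = not True = False
K xor not M = False xor False = False
(K xor not M) -> R = False -> False = True
not ((K xor not M) -> R) = not True = False
L iff not ((K xor not M) -> R) = False iff False = True
Hence (A) is true.

(B): In symbols: (not (not R nand L) or not K) iff M

not R = not False = True
not R nand L = True nand False = True
not (not R nand L) = not True = False
not K = not False = True
not (not R nand L) or not K = False or True = True
(not (not R nand L) or not K) iff M = True iff True = True
So (B) is true.

(C): This is not M nor (not R iff K).

not M = not True = False
not R = not False = True
not R iff K = True iff False = False
not M nor (not R iff K) = False nor False = True
So (C) is true.

Count: 3.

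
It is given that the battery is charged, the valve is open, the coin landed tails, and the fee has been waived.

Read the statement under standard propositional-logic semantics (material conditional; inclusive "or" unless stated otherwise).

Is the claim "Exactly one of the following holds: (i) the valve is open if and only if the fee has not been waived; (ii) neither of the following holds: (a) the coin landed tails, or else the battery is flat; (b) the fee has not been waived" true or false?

Let P = "the valve is open" (T), V = "the fee has been waived" (T), H = "the coin landed heads" (F), K = "the battery is charged" (T).
Parsed as (P ↔ ¬V) ⊕ ((¬H ∨ ¬K) ↓ ¬V)

¬V = ¬T = F
P ↔ ¬V = T ↔ F = F
¬H = ¬F = T
¬K = ¬T = F
¬H ∨ ¬K = T ∨ F = T
¬V = ¬T = F
(¬H ∨ ¬K) ↓ ¬V = T ↓ F = F
(P ↔ ¬V) ⊕ ((¬H ∨ ¬K) ↓ ¬V) = F ⊕ F = F

False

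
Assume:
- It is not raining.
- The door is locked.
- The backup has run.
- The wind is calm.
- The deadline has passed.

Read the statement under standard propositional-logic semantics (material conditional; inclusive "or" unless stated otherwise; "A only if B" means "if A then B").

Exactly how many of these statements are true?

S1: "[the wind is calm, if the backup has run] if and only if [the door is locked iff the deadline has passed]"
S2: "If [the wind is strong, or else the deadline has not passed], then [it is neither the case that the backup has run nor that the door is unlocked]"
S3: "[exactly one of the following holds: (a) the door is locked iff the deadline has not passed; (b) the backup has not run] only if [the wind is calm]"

3

Let H = "the backup has run" (T), M = "the wind is strong" (F), W = "the door is locked" (T), D = "the deadline has passed" (T).

S1: Parsed as (H → ¬M) ↔ (W ↔ D)

¬M = ¬F = T
H → ¬M = T → T = T
W ↔ D = T ↔ T = T
(H → ¬M) ↔ (W ↔ D) = T ↔ T = T
Hence S1 is true.

S2: In symbols: (M ∨ ¬D) → (H ↓ ¬W)

¬D = ¬T = F
M ∨ ¬D = F ∨ F = F
¬W = ¬T = F
H ↓ ¬W = T ↓ F = F
(M ∨ ¬D) → (H ↓ ¬W) = F → F = T
Thus S2 is true.

S3: Parsed as ((W ↔ ¬D) ⊕ ¬H) → ¬M

¬D = ¬T = F
W ↔ ¬D = T ↔ F = F
¬H = ¬T = F
(W ↔ ¬D) ⊕ ¬H = F ⊕ F = F
¬M = ¬F = T
((W ↔ ¬D) ⊕ ¬H) → ¬M = F → T = T
So S3 is true.

True statements: 3.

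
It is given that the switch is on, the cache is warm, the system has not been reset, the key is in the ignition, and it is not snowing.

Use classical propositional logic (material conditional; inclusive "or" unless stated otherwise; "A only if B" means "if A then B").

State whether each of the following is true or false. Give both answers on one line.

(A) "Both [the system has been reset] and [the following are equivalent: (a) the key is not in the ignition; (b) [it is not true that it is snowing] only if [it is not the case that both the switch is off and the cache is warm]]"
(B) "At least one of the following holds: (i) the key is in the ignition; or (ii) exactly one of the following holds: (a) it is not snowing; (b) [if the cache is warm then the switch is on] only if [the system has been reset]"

(A) False / (B) True

Let R = "the system has been reset" (False), S = "the key is in the ignition" (True), U = "it is snowing" (False), P = "the switch is on" (True), Q = "the cache is warm" (True).

(A): In symbols: R and (not S iff (not U -> (not P nand Q)))

not S = not True = False
not U = not False = True
not P = not True = False
not P nand Q = False nand True = True
not U -> (not P nand Q) = True -> True = True
not S iff (not U -> (not P nand Q)) = False iff True = False
R and (not S iff (not U -> (not P nand Q))) = False and False = False
Thus (A) is false.

(B): In symbols: S or (not U xor ((Q -> P) -> R))

not U = not False = True
Q -> P = True -> True = True
(Q -> P) -> R = True -> False = False
not U xor ((Q -> P) -> R) = True xor False = True
S or (not U xor ((Q -> P) -> R)) = True or True = True
So (B) is true.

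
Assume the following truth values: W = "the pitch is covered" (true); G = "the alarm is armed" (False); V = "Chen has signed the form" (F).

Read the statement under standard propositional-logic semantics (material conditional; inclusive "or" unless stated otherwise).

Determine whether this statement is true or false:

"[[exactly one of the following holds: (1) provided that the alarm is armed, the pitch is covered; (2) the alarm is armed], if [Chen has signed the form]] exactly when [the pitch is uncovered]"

Values: V=F, G=F, W=T.
Formalization: (V -> ((G -> W) xor G)) <-> ~W

G -> W = F -> T = T
(G -> W) xor G = T xor F = T
V -> ((G -> W) xor G) = F -> T = T
~W = ~T = F
(V -> ((G -> W) xor G)) <-> ~W = T <-> F = F

False.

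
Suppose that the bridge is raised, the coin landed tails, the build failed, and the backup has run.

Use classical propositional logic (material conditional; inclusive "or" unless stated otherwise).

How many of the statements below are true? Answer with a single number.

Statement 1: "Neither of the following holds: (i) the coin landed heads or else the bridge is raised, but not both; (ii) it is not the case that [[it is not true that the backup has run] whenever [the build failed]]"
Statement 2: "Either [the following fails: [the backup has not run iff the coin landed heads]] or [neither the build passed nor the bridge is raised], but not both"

Let K = "the coin landed heads" (F), M = "the bridge is raised" (T), R = "the build passed" (F), U = "the backup has run" (T).

Statement 1: This is (K ⊕ M) ↓ ¬(¬R → ¬U).

K ⊕ M = F ⊕ T = T
¬R = ¬F = T
¬U = ¬T = F
¬R → ¬U = T → F = F
¬(¬R → ¬U) = ¬F = T
(K ⊕ M) ↓ ¬(¬R → ¬U) = T ↓ T = F
Thus Statement 1 is false.

Statement 2: This is ¬(¬U ↔ K) ⊕ (R ↓ M).

¬U = ¬T = F
¬U ↔ K = F ↔ F = T
¬(¬U ↔ K) = ¬T = F
R ↓ M = F ↓ T = F
¬(¬U ↔ K) ⊕ (R ↓ M) = F ⊕ F = F
Hence Statement 2 is false.

True statements: 0 (none).

0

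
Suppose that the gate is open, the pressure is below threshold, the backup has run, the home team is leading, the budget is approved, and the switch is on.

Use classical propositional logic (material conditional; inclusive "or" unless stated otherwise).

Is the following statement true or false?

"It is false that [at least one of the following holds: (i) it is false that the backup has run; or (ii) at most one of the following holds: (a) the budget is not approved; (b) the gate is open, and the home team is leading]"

False

Let Q = "the backup has run" (T), H = "the budget is approved" (T), U = "the gate is open" (T), G = "the home team is leading" (T).
This is ¬(¬Q ∨ (¬H ↑ (U ∧ G))).

¬Q = ¬T = F
¬H = ¬T = F
U ∧ G = T ∧ T = T
¬H ↑ (U ∧ G) = F ↑ T = T
¬Q ∨ (¬H ↑ (U ∧ G)) = F ∨ T = T
¬(¬Q ∨ (¬H ↑ (U ∧ G))) = ¬T = F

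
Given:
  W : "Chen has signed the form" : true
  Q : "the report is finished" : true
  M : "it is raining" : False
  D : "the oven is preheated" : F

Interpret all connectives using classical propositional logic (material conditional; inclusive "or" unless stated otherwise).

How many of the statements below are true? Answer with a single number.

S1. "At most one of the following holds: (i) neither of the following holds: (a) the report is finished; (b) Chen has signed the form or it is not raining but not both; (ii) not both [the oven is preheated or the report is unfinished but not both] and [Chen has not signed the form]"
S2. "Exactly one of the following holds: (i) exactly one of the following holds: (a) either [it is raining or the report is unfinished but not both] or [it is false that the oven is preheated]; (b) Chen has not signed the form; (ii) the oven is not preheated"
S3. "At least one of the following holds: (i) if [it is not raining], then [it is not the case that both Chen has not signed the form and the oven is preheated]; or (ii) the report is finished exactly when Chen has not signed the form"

S1: Formalization: (Q nor (W xor not M)) nand ((D xor not Q) nand not W)

not M = not False = True
W xor not M = True xor True = False
Q nor (W xor not M) = True nor False = False
not Q = not True = False
D xor not Q = False xor False = False
not W = not True = False
(D xor not Q) nand not W = False nand False = True
(Q nor (W xor not M)) nand ((D xor not Q) nand not W) = False nand True = True
Thus S1 is true.

S2: Formalization: (((M xor not Q) or not D) xor not W) xor not D

not Q = not True = False
M xor not Q = False xor False = False
not D = not False = True
(M xor not Q) or not D = False or True = True
not W = not True = False
((M xor not Q) or not D) xor not W = True xor False = True
not D = not False = True
(((M xor not Q) or not D) xor not W) xor not D = True xor True = False
So S2 is false.

S3: Formalization: (not M -> (not W nand D)) or (Q iff not W)

not M = not False = True
not W = not True = False
not W nand D = False nand False = True
not M -> (not W nand D) = True -> True = True
not W = not True = False
Q iff not W = True iff False = False
(not M -> (not W nand D)) or (Q iff not W) = True or False = True
Hence S3 is true.

Count: 2.

2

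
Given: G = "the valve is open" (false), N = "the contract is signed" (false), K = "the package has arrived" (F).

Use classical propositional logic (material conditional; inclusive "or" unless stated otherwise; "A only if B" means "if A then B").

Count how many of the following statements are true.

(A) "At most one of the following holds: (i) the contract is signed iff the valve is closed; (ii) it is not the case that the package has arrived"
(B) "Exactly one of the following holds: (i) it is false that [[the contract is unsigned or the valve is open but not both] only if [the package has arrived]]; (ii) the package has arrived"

(A): In symbols: (N ↔ ¬G) ↑ ¬K

¬G = ¬F = T
N ↔ ¬G = F ↔ T = F
¬K = ¬F = T
(N ↔ ¬G) ↑ ¬K = F ↑ T = T
Thus (A) is true.

(B): This is ¬((¬N ⊕ G) → K) ⊕ K.

¬N = ¬F = T
¬N ⊕ G = T ⊕ F = T
(¬N ⊕ G) → K = T → F = F
¬((¬N ⊕ G) → K) = ¬F = T
¬((¬N ⊕ G) → K) ⊕ K = T ⊕ F = T
Thus (B) is true.

True statements: 2 ((A), (B)).

2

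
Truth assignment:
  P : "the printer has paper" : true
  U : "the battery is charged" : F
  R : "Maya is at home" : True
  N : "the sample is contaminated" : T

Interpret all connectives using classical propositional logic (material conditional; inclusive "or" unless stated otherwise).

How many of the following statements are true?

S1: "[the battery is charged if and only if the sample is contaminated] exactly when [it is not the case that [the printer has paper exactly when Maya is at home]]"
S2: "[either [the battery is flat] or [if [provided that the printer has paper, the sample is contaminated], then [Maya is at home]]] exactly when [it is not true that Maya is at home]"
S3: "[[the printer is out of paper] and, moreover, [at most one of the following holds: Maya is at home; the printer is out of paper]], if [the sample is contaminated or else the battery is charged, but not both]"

S1: In symbols: (U ↔ N) ↔ ¬(P ↔ R)

U ↔ N = F ↔ T = F
P ↔ R = T ↔ T = T
¬(P ↔ R) = ¬T = F
(U ↔ N) ↔ ¬(P ↔ R) = F ↔ F = T
So S1 is true.

S2: Parsed as (¬U ∨ ((P → N) → R)) ↔ ¬R

¬U = ¬F = T
P → N = T → T = T
(P → N) → R = T → T = T
¬U ∨ ((P → N) → R) = T ∨ T = T
¬R = ¬T = F
(¬U ∨ ((P → N) → R)) ↔ ¬R = T ↔ F = F
So S2 is false.

S3: Formalization: (N ⊕ U) → (¬P ∧ (R ↑ ¬P))

N ⊕ U = T ⊕ F = T
¬P = ¬T = F
¬P = ¬T = F
R ↑ ¬P = T ↑ F = T
¬P ∧ (R ↑ ¬P) = F ∧ T = F
(N ⊕ U) → (¬P ∧ (R ↑ ¬P)) = T → F = F
Thus S3 is false.

1 of the 3 statements is true (S1).

1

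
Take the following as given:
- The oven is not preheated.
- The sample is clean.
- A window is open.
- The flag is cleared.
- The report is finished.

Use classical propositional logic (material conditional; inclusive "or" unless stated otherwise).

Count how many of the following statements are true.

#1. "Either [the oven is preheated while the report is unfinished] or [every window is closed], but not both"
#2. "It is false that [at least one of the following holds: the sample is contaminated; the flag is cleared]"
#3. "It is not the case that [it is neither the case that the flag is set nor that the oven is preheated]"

Let P = "the oven is preheated" (F), U = "the report is finished" (T), R = "a window is open" (T), Q = "the sample is contaminated" (F), S = "the flag is set" (F).

#1: This is (P & ~U) xor ~R.

~U = ~T = F
P & ~U = F & F = F
~R = ~T = F
(P & ~U) xor ~R = F xor F = F
So #1 is false.

#2: This is ~(Q | ~S).

~S = ~F = T
Q | ~S = F | T = T
~(Q | ~S) = ~T = F
So #2 is false.

#3: Formalization: ~(S nor P)

S nor P = F nor F = T
~(S nor P) = ~T = F
Hence #3 is false.

Count: 0.

0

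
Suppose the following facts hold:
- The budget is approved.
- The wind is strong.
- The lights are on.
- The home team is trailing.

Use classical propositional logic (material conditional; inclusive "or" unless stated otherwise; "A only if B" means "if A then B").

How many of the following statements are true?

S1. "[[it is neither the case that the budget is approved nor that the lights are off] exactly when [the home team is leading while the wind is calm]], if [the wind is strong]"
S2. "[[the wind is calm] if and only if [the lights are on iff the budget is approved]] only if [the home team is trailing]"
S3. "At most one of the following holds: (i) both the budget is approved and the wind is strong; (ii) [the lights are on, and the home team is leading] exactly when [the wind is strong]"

3

Let G = "the wind is strong" (T), K = "the budget is approved" (T), U = "the lights are on" (T), Q = "the home team is leading" (F).

S1: In symbols: G → ((K ↓ ¬U) ↔ (Q ∧ ¬G))

¬U = ¬T = F
K ↓ ¬U = T ↓ F = F
¬G = ¬T = F
Q ∧ ¬G = F ∧ F = F
(K ↓ ¬U) ↔ (Q ∧ ¬G) = F ↔ F = T
G → ((K ↓ ¬U) ↔ (Q ∧ ¬G)) = T → T = T
Hence S1 is true.

S2: Parsed as (¬G ↔ (U ↔ K)) → ¬Q

¬G = ¬T = F
U ↔ K = T ↔ T = T
¬G ↔ (U ↔ K) = F ↔ T = F
¬Q = ¬F = T
(¬G ↔ (U ↔ K)) → ¬Q = F → T = T
Hence S2 is true.

S3: Formalization: (K ∧ G) ↑ ((U ∧ Q) ↔ G)

K ∧ G = T ∧ T = T
U ∧ Q = T ∧ F = F
(U ∧ Q) ↔ G = F ↔ T = F
(K ∧ G) ↑ ((U ∧ Q) ↔ G) = T ↑ F = T
Thus S3 is true.

3 of the 3 statements are true (S1, S2, S3).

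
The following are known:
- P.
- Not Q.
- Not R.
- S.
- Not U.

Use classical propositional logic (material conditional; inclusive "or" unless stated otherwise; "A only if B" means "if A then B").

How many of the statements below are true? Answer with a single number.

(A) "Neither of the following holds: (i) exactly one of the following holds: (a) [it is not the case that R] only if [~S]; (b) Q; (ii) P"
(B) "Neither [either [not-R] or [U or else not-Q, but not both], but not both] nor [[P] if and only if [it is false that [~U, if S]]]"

(A): Formalization: ((¬R → ¬S) ⊕ Q) ↓ P

¬R = ¬F = T
¬S = ¬T = F
¬R → ¬S = T → F = F
(¬R → ¬S) ⊕ Q = F ⊕ F = F
((¬R → ¬S) ⊕ Q) ↓ P = F ↓ T = F
So (A) is false.

(B): This is (¬R ⊕ (U ⊕ ¬Q)) ↓ (P ↔ ¬(S → ¬U)).

¬R = ¬F = T
¬Q = ¬F = T
U ⊕ ¬Q = F ⊕ T = T
¬R ⊕ (U ⊕ ¬Q) = T ⊕ T = F
¬U = ¬F = T
S → ¬U = T → T = T
¬(S → ¬U) = ¬T = F
P ↔ ¬(S → ¬U) = T ↔ F = F
(¬R ⊕ (U ⊕ ¬Q)) ↓ (P ↔ ¬(S → ¬U)) = F ↓ F = T
Hence (B) is true.

1 of the 2 statements is true ((B)).

1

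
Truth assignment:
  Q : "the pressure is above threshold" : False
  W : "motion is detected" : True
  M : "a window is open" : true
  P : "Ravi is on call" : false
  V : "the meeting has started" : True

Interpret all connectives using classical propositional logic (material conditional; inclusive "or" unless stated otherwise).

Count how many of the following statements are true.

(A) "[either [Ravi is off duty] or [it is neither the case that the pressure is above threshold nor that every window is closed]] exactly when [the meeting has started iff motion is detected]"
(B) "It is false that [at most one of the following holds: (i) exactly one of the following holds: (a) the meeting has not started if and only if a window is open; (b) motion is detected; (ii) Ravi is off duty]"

(A): In symbols: (~P | (Q nor ~M)) <-> (V <-> W)

~P = ~F = T
~M = ~T = F
Q nor ~M = F nor F = T
~P | (Q nor ~M) = T | T = T
V <-> W = T <-> T = T
(~P | (Q nor ~M)) <-> (V <-> W) = T <-> T = T
So (A) is true.

(B): In symbols: ~(((~V <-> M) xor W) nand ~P)

~V = ~T = F
~V <-> M = F <-> T = F
(~V <-> M) xor W = F xor T = T
~P = ~F = T
((~V <-> M) xor W) nand ~P = T nand T = F
~(((~V <-> M) xor W) nand ~P) = ~F = T
Thus (B) is true.

Count: 2.

2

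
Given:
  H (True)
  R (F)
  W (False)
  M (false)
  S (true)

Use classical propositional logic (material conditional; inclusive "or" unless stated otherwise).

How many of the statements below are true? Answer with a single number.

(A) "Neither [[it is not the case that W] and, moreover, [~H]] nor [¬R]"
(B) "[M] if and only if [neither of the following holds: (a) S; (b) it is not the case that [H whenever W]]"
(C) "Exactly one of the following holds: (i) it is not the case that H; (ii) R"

1

(A): Formalization: (¬W ∧ ¬H) ↓ ¬R

¬W = ¬F = T
¬H = ¬T = F
¬W ∧ ¬H = T ∧ F = F
¬R = ¬F = T
(¬W ∧ ¬H) ↓ ¬R = F ↓ T = F
Hence (A) is false.

(B): Parsed as M ↔ (S ↓ ¬(W → H))

W → H = F → T = T
¬(W → H) = ¬T = F
S ↓ ¬(W → H) = T ↓ F = F
M ↔ (S ↓ ¬(W → H)) = F ↔ F = T
Thus (B) is true.

(C): Formalization: ¬H ⊕ R

¬H = ¬T = F
¬H ⊕ R = F ⊕ F = F
Hence (C) is false.

Count: 1.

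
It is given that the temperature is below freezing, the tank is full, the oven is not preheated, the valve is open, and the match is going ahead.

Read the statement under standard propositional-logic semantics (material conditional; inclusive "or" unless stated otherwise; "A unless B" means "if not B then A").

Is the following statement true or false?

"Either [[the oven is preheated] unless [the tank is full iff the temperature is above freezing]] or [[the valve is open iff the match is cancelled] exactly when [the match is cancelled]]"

true

Let Q = "the oven is preheated" (F), K = "the tank is full" (T), L = "the temperature is below freezing" (T), D = "the valve is open" (T), U = "the match is cancelled" (F).
Formalization: (Q ∨ (K ↔ ¬L)) ∨ ((D ↔ U) ↔ U)

¬L = ¬T = F
K ↔ ¬L = T ↔ F = F
Q ∨ (K ↔ ¬L) = F ∨ F = F
D ↔ U = T ↔ F = F
(D ↔ U) ↔ U = F ↔ F = T
(Q ∨ (K ↔ ¬L)) ∨ ((D ↔ U) ↔ U) = F ∨ T = T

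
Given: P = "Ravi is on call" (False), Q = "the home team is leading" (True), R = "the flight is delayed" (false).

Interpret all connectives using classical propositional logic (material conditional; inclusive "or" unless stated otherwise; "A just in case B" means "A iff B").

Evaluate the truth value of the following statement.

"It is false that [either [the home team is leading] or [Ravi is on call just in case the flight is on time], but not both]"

false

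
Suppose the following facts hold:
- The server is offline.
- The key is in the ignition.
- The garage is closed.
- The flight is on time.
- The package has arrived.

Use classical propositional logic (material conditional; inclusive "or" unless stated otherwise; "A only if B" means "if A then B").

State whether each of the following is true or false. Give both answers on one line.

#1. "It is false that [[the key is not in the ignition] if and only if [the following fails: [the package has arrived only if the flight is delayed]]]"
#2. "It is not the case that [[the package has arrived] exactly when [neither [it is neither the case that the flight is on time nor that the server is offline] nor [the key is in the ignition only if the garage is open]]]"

Let G = "the key is in the ignition" (True), D = "the package has arrived" (True), H = "the flight is delayed" (False), S = "the server is online" (False), U = "the garage is closed" (True).

#1: In symbols: not (not G iff not (D -> H))

not G = not True = False
D -> H = True -> False = False
not (D -> H) = not False = True
not G iff not (D -> H) = False iff True = False
not (not G iff not (D -> H)) = not False = True
Thus #1 is true.

#2: Parsed as not (D iff ((not H nor not S) nor (G -> not U)))

not H = not False = True
not S = not False = True
not H nor not S = True nor True = False
not U = not True = False
G -> not U = True -> False = False
(not H nor not S) nor (G -> not U) = False nor False = True
D iff ((not H nor not S) nor (G -> not U)) = True iff True = True
not (D iff ((not H nor not S) nor (G -> not U))) = not True = False
Thus #2 is false.

#1 T / #2 F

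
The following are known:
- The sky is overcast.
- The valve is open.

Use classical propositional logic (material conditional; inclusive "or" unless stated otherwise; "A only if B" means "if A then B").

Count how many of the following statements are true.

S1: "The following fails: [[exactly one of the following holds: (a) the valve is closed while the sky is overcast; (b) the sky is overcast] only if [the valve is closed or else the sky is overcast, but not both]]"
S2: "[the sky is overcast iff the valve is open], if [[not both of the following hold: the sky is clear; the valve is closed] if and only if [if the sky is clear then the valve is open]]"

Let Q = "the valve is open" (T), P = "the sky is overcast" (T).

S1: In symbols: ¬(((¬Q ∧ P) ⊕ P) → (¬Q ⊕ P))

¬Q = ¬T = F
¬Q ∧ P = F ∧ T = F
(¬Q ∧ P) ⊕ P = F ⊕ T = T
¬Q = ¬T = F
¬Q ⊕ P = F ⊕ T = T
((¬Q ∧ P) ⊕ P) → (¬Q ⊕ P) = T → T = T
¬(((¬Q ∧ P) ⊕ P) → (¬Q ⊕ P)) = ¬T = F
Hence S1 is false.

S2: This is ((¬P ↑ ¬Q) ↔ (¬P → Q)) → (P ↔ Q).

¬P = ¬T = F
¬Q = ¬T = F
¬P ↑ ¬Q = F ↑ F = T
¬P = ¬T = F
¬P → Q = F → T = T
(¬P ↑ ¬Q) ↔ (¬P → Q) = T ↔ T = T
P ↔ Q = T ↔ T = T
((¬P ↑ ¬Q) ↔ (¬P → Q)) → (P ↔ Q) = T → T = T
So S2 is true.

Count: 1.

1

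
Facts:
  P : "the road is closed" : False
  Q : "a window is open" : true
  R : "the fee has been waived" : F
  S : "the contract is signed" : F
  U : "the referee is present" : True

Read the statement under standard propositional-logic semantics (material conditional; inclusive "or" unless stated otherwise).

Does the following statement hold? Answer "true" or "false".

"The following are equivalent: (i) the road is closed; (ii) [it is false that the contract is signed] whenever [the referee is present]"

False.

Parsed as P <-> (U -> ~S)

~S = ~F = T
U -> ~S = T -> T = T
P <-> (U -> ~S) = F <-> T = F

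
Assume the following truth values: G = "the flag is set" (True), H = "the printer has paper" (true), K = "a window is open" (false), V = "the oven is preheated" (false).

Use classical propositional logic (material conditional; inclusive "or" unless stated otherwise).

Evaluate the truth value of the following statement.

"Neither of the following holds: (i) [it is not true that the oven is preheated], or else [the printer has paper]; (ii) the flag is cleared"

false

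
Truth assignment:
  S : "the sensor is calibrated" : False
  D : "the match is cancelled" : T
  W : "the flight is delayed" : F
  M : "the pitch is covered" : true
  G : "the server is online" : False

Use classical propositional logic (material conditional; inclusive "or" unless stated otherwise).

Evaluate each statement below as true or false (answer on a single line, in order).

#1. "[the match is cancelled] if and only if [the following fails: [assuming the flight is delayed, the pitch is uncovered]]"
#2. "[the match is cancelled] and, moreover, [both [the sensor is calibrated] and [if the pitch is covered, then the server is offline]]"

#1 False / #2 False

#1: This is D <-> ~(W -> ~M).

~M = ~T = F
W -> ~M = F -> F = T
~(W -> ~M) = ~T = F
D <-> ~(W -> ~M) = T <-> F = F
So #1 is false.

#2: Formalization: D & (S & (M -> ~G))

~G = ~F = T
M -> ~G = T -> T = T
S & (M -> ~G) = F & T = F
D & (S & (M -> ~G)) = T & F = F
Hence #2 is false.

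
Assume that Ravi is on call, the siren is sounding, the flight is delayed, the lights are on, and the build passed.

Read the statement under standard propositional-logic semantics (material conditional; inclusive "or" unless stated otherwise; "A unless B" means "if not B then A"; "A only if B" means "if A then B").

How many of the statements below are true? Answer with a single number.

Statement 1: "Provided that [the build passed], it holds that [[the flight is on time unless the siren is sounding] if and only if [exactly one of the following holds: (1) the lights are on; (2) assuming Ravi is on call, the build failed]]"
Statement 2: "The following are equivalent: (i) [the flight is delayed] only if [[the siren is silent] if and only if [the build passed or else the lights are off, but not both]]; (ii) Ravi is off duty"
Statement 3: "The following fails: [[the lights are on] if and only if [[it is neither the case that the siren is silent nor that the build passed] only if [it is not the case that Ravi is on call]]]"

Let H = "the build passed" (True), K = "the flight is delayed" (True), N = "the siren is sounding" (True), Q = "the lights are on" (True), D = "Ravi is on call" (True).

Statement 1: Formalization: H -> ((not K or N) iff (Q xor (D -> not H)))

not K = not True = False
not K or N = False or True = True
not H = not True = False
D -> not H = True -> False = False
Q xor (D -> not H) = True xor False = True
(not K or N) iff (Q xor (D -> not H)) = True iff True = True
H -> ((not K or N) iff (Q xor (D -> not H))) = True -> True = True
Hence Statement 1 is true.

Statement 2: Parsed as (K -> (not N iff (H xor not Q))) iff not D

not N = not True = False
not Q = not True = False
H xor not Q = True xor False = True
not N iff (H xor not Q) = False iff True = False
K -> (not N iff (H xor not Q)) = True -> False = False
not D = not True = False
(K -> (not N iff (H xor not Q))) iff not D = False iff False = True
Thus Statement 2 is true.

Statement 3: In symbols: not (Q iff ((not N nor H) -> not D))

not N = not True = False
not N nor H = False nor True = False
not D = not True = False
(not N nor H) -> not D = False -> False = True
Q iff ((not N nor H) -> not D) = True iff True = True
not (Q iff ((not N nor H) -> not D)) = not True = False
So Statement 3 is false.

2 of the 3 statements are true (Statement 1, Statement 2).

2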